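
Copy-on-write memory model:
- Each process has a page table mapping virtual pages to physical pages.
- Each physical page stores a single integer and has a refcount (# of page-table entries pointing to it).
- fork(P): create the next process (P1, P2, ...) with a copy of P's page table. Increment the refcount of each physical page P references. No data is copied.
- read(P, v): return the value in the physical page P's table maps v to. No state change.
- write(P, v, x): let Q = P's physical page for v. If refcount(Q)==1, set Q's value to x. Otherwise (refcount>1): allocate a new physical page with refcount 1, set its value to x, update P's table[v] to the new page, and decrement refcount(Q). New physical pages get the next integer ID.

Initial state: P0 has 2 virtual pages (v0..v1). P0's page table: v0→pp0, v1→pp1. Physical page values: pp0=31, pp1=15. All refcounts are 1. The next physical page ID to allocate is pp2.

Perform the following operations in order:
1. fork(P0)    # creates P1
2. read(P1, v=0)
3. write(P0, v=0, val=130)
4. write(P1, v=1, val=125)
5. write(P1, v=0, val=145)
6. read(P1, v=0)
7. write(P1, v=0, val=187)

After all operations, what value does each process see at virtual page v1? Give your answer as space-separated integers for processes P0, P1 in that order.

Answer: 15 125

Derivation:
Op 1: fork(P0) -> P1. 2 ppages; refcounts: pp0:2 pp1:2
Op 2: read(P1, v0) -> 31. No state change.
Op 3: write(P0, v0, 130). refcount(pp0)=2>1 -> COPY to pp2. 3 ppages; refcounts: pp0:1 pp1:2 pp2:1
Op 4: write(P1, v1, 125). refcount(pp1)=2>1 -> COPY to pp3. 4 ppages; refcounts: pp0:1 pp1:1 pp2:1 pp3:1
Op 5: write(P1, v0, 145). refcount(pp0)=1 -> write in place. 4 ppages; refcounts: pp0:1 pp1:1 pp2:1 pp3:1
Op 6: read(P1, v0) -> 145. No state change.
Op 7: write(P1, v0, 187). refcount(pp0)=1 -> write in place. 4 ppages; refcounts: pp0:1 pp1:1 pp2:1 pp3:1
P0: v1 -> pp1 = 15
P1: v1 -> pp3 = 125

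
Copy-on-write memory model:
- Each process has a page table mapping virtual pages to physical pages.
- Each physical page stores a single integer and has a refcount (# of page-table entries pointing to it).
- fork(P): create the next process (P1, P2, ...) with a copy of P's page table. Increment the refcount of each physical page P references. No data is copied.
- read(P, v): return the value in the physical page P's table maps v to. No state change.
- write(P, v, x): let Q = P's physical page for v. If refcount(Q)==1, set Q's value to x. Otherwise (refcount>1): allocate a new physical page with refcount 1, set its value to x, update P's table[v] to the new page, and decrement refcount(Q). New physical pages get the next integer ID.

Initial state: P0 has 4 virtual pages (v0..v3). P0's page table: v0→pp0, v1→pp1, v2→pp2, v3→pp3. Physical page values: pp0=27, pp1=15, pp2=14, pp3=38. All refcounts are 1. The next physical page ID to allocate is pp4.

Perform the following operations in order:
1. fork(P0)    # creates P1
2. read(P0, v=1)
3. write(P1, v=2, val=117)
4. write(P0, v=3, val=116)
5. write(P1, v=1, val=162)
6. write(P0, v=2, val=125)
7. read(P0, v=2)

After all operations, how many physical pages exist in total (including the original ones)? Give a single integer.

Answer: 7

Derivation:
Op 1: fork(P0) -> P1. 4 ppages; refcounts: pp0:2 pp1:2 pp2:2 pp3:2
Op 2: read(P0, v1) -> 15. No state change.
Op 3: write(P1, v2, 117). refcount(pp2)=2>1 -> COPY to pp4. 5 ppages; refcounts: pp0:2 pp1:2 pp2:1 pp3:2 pp4:1
Op 4: write(P0, v3, 116). refcount(pp3)=2>1 -> COPY to pp5. 6 ppages; refcounts: pp0:2 pp1:2 pp2:1 pp3:1 pp4:1 pp5:1
Op 5: write(P1, v1, 162). refcount(pp1)=2>1 -> COPY to pp6. 7 ppages; refcounts: pp0:2 pp1:1 pp2:1 pp3:1 pp4:1 pp5:1 pp6:1
Op 6: write(P0, v2, 125). refcount(pp2)=1 -> write in place. 7 ppages; refcounts: pp0:2 pp1:1 pp2:1 pp3:1 pp4:1 pp5:1 pp6:1
Op 7: read(P0, v2) -> 125. No state change.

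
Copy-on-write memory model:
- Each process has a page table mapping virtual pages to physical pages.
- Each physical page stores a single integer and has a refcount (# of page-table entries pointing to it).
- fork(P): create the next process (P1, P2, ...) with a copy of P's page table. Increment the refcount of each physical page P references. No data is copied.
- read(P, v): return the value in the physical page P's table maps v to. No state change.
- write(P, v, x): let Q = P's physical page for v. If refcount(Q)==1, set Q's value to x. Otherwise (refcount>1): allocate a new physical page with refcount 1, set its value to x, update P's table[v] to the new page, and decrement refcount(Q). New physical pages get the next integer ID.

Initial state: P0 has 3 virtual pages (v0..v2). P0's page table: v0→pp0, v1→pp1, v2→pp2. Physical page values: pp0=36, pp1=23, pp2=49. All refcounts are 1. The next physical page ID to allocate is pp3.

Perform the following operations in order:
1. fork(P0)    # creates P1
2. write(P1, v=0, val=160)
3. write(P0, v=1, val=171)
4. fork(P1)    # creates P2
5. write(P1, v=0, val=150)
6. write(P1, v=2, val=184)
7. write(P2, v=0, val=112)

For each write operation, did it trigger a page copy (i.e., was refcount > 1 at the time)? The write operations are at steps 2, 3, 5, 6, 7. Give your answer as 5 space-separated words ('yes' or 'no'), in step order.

Op 1: fork(P0) -> P1. 3 ppages; refcounts: pp0:2 pp1:2 pp2:2
Op 2: write(P1, v0, 160). refcount(pp0)=2>1 -> COPY to pp3. 4 ppages; refcounts: pp0:1 pp1:2 pp2:2 pp3:1
Op 3: write(P0, v1, 171). refcount(pp1)=2>1 -> COPY to pp4. 5 ppages; refcounts: pp0:1 pp1:1 pp2:2 pp3:1 pp4:1
Op 4: fork(P1) -> P2. 5 ppages; refcounts: pp0:1 pp1:2 pp2:3 pp3:2 pp4:1
Op 5: write(P1, v0, 150). refcount(pp3)=2>1 -> COPY to pp5. 6 ppages; refcounts: pp0:1 pp1:2 pp2:3 pp3:1 pp4:1 pp5:1
Op 6: write(P1, v2, 184). refcount(pp2)=3>1 -> COPY to pp6. 7 ppages; refcounts: pp0:1 pp1:2 pp2:2 pp3:1 pp4:1 pp5:1 pp6:1
Op 7: write(P2, v0, 112). refcount(pp3)=1 -> write in place. 7 ppages; refcounts: pp0:1 pp1:2 pp2:2 pp3:1 pp4:1 pp5:1 pp6:1

yes yes yes yes no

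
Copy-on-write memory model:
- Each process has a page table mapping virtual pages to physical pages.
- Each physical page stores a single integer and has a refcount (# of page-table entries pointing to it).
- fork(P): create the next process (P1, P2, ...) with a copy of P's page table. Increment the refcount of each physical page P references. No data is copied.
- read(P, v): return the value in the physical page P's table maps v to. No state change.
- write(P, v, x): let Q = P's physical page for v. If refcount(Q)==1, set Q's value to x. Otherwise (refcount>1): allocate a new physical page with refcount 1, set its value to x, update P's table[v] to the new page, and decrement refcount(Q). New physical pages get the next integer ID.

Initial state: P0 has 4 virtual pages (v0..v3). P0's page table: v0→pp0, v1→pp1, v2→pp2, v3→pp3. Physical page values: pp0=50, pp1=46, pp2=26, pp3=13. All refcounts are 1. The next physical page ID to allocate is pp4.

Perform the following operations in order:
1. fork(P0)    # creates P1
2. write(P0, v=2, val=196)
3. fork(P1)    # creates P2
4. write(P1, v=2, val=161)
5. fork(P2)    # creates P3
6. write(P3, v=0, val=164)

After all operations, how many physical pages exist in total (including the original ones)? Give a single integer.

Op 1: fork(P0) -> P1. 4 ppages; refcounts: pp0:2 pp1:2 pp2:2 pp3:2
Op 2: write(P0, v2, 196). refcount(pp2)=2>1 -> COPY to pp4. 5 ppages; refcounts: pp0:2 pp1:2 pp2:1 pp3:2 pp4:1
Op 3: fork(P1) -> P2. 5 ppages; refcounts: pp0:3 pp1:3 pp2:2 pp3:3 pp4:1
Op 4: write(P1, v2, 161). refcount(pp2)=2>1 -> COPY to pp5. 6 ppages; refcounts: pp0:3 pp1:3 pp2:1 pp3:3 pp4:1 pp5:1
Op 5: fork(P2) -> P3. 6 ppages; refcounts: pp0:4 pp1:4 pp2:2 pp3:4 pp4:1 pp5:1
Op 6: write(P3, v0, 164). refcount(pp0)=4>1 -> COPY to pp6. 7 ppages; refcounts: pp0:3 pp1:4 pp2:2 pp3:4 pp4:1 pp5:1 pp6:1

Answer: 7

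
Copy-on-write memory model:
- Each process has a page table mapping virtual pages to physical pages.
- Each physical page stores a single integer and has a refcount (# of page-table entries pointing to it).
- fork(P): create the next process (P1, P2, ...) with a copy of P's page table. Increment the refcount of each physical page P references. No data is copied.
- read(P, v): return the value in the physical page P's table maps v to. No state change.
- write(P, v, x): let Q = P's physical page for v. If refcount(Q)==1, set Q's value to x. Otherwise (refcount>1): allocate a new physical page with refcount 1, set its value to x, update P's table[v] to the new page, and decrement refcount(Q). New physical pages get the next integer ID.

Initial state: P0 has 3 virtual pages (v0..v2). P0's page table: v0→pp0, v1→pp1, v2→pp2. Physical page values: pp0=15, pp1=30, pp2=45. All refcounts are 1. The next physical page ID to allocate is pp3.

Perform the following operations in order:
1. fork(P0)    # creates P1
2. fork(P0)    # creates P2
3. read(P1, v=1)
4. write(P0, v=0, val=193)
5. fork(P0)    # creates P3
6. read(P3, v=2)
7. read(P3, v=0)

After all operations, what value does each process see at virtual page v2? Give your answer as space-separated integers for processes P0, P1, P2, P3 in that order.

Answer: 45 45 45 45

Derivation:
Op 1: fork(P0) -> P1. 3 ppages; refcounts: pp0:2 pp1:2 pp2:2
Op 2: fork(P0) -> P2. 3 ppages; refcounts: pp0:3 pp1:3 pp2:3
Op 3: read(P1, v1) -> 30. No state change.
Op 4: write(P0, v0, 193). refcount(pp0)=3>1 -> COPY to pp3. 4 ppages; refcounts: pp0:2 pp1:3 pp2:3 pp3:1
Op 5: fork(P0) -> P3. 4 ppages; refcounts: pp0:2 pp1:4 pp2:4 pp3:2
Op 6: read(P3, v2) -> 45. No state change.
Op 7: read(P3, v0) -> 193. No state change.
P0: v2 -> pp2 = 45
P1: v2 -> pp2 = 45
P2: v2 -> pp2 = 45
P3: v2 -> pp2 = 45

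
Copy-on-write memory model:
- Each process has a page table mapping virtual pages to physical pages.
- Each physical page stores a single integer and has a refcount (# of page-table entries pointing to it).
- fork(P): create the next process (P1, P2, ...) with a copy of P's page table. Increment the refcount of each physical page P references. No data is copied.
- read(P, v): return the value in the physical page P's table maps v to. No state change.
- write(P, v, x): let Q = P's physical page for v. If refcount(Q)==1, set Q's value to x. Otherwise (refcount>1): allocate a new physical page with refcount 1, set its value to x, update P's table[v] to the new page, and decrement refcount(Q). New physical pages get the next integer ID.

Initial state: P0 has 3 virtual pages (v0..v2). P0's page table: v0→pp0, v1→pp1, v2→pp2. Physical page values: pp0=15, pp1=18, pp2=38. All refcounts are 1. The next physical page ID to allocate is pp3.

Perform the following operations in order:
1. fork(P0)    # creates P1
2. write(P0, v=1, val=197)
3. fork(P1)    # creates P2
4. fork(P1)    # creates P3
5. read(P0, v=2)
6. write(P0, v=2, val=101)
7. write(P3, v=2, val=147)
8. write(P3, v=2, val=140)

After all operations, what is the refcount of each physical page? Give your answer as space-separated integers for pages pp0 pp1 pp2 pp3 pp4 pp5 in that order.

Op 1: fork(P0) -> P1. 3 ppages; refcounts: pp0:2 pp1:2 pp2:2
Op 2: write(P0, v1, 197). refcount(pp1)=2>1 -> COPY to pp3. 4 ppages; refcounts: pp0:2 pp1:1 pp2:2 pp3:1
Op 3: fork(P1) -> P2. 4 ppages; refcounts: pp0:3 pp1:2 pp2:3 pp3:1
Op 4: fork(P1) -> P3. 4 ppages; refcounts: pp0:4 pp1:3 pp2:4 pp3:1
Op 5: read(P0, v2) -> 38. No state change.
Op 6: write(P0, v2, 101). refcount(pp2)=4>1 -> COPY to pp4. 5 ppages; refcounts: pp0:4 pp1:3 pp2:3 pp3:1 pp4:1
Op 7: write(P3, v2, 147). refcount(pp2)=3>1 -> COPY to pp5. 6 ppages; refcounts: pp0:4 pp1:3 pp2:2 pp3:1 pp4:1 pp5:1
Op 8: write(P3, v2, 140). refcount(pp5)=1 -> write in place. 6 ppages; refcounts: pp0:4 pp1:3 pp2:2 pp3:1 pp4:1 pp5:1

Answer: 4 3 2 1 1 1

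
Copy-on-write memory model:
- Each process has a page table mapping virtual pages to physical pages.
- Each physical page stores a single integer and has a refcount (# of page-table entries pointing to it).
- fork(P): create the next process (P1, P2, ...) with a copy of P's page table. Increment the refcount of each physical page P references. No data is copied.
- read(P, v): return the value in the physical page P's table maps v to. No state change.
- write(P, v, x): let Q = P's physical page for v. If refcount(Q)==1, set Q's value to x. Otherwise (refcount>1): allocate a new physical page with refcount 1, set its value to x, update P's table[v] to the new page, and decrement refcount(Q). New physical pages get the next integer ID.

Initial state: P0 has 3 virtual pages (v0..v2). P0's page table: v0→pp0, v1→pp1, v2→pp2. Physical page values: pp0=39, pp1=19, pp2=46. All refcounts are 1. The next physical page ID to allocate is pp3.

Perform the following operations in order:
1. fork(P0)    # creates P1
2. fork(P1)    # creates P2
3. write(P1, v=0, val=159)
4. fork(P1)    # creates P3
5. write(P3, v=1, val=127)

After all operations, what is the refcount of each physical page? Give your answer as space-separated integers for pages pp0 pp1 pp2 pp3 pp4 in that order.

Op 1: fork(P0) -> P1. 3 ppages; refcounts: pp0:2 pp1:2 pp2:2
Op 2: fork(P1) -> P2. 3 ppages; refcounts: pp0:3 pp1:3 pp2:3
Op 3: write(P1, v0, 159). refcount(pp0)=3>1 -> COPY to pp3. 4 ppages; refcounts: pp0:2 pp1:3 pp2:3 pp3:1
Op 4: fork(P1) -> P3. 4 ppages; refcounts: pp0:2 pp1:4 pp2:4 pp3:2
Op 5: write(P3, v1, 127). refcount(pp1)=4>1 -> COPY to pp4. 5 ppages; refcounts: pp0:2 pp1:3 pp2:4 pp3:2 pp4:1

Answer: 2 3 4 2 1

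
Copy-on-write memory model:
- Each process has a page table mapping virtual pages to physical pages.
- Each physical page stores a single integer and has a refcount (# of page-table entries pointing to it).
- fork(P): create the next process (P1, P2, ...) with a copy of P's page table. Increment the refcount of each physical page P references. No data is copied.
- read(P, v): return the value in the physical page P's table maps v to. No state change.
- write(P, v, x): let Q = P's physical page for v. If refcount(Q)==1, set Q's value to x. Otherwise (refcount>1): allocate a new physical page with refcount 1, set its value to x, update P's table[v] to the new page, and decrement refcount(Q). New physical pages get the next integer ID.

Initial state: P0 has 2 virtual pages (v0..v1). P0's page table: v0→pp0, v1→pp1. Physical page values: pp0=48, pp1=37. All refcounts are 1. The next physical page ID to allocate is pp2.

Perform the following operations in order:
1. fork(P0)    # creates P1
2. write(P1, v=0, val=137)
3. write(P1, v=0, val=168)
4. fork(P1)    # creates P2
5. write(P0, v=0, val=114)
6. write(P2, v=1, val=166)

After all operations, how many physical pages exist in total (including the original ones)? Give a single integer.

Op 1: fork(P0) -> P1. 2 ppages; refcounts: pp0:2 pp1:2
Op 2: write(P1, v0, 137). refcount(pp0)=2>1 -> COPY to pp2. 3 ppages; refcounts: pp0:1 pp1:2 pp2:1
Op 3: write(P1, v0, 168). refcount(pp2)=1 -> write in place. 3 ppages; refcounts: pp0:1 pp1:2 pp2:1
Op 4: fork(P1) -> P2. 3 ppages; refcounts: pp0:1 pp1:3 pp2:2
Op 5: write(P0, v0, 114). refcount(pp0)=1 -> write in place. 3 ppages; refcounts: pp0:1 pp1:3 pp2:2
Op 6: write(P2, v1, 166). refcount(pp1)=3>1 -> COPY to pp3. 4 ppages; refcounts: pp0:1 pp1:2 pp2:2 pp3:1

Answer: 4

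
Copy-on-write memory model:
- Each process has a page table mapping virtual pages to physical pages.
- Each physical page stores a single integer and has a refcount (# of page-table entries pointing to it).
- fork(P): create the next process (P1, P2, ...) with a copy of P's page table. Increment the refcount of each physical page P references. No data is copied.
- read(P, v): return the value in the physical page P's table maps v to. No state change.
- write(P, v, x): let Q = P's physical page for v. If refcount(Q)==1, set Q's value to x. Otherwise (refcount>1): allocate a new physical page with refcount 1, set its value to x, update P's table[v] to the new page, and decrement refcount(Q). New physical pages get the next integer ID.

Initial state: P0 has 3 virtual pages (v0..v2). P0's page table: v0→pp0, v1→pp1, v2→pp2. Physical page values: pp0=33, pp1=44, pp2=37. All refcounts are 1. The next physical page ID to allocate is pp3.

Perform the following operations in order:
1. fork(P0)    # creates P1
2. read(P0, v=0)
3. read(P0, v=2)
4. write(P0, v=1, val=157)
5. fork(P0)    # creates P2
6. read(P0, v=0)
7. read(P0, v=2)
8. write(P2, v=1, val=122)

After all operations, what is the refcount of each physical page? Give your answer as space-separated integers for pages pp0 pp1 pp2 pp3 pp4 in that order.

Answer: 3 1 3 1 1

Derivation:
Op 1: fork(P0) -> P1. 3 ppages; refcounts: pp0:2 pp1:2 pp2:2
Op 2: read(P0, v0) -> 33. No state change.
Op 3: read(P0, v2) -> 37. No state change.
Op 4: write(P0, v1, 157). refcount(pp1)=2>1 -> COPY to pp3. 4 ppages; refcounts: pp0:2 pp1:1 pp2:2 pp3:1
Op 5: fork(P0) -> P2. 4 ppages; refcounts: pp0:3 pp1:1 pp2:3 pp3:2
Op 6: read(P0, v0) -> 33. No state change.
Op 7: read(P0, v2) -> 37. No state change.
Op 8: write(P2, v1, 122). refcount(pp3)=2>1 -> COPY to pp4. 5 ppages; refcounts: pp0:3 pp1:1 pp2:3 pp3:1 pp4:1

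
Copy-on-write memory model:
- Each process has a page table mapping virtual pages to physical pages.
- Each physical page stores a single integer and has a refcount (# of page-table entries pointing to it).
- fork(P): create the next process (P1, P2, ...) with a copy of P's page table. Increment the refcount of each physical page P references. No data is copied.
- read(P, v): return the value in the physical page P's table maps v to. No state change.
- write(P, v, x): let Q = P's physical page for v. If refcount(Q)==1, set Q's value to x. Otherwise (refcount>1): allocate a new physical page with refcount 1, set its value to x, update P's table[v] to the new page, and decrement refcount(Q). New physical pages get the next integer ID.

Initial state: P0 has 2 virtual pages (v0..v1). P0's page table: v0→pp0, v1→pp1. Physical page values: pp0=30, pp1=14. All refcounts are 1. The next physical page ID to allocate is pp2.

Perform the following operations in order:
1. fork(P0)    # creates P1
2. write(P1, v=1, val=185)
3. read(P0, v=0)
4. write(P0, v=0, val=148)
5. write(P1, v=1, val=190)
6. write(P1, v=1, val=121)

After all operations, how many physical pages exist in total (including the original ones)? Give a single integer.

Answer: 4

Derivation:
Op 1: fork(P0) -> P1. 2 ppages; refcounts: pp0:2 pp1:2
Op 2: write(P1, v1, 185). refcount(pp1)=2>1 -> COPY to pp2. 3 ppages; refcounts: pp0:2 pp1:1 pp2:1
Op 3: read(P0, v0) -> 30. No state change.
Op 4: write(P0, v0, 148). refcount(pp0)=2>1 -> COPY to pp3. 4 ppages; refcounts: pp0:1 pp1:1 pp2:1 pp3:1
Op 5: write(P1, v1, 190). refcount(pp2)=1 -> write in place. 4 ppages; refcounts: pp0:1 pp1:1 pp2:1 pp3:1
Op 6: write(P1, v1, 121). refcount(pp2)=1 -> write in place. 4 ppages; refcounts: pp0:1 pp1:1 pp2:1 pp3:1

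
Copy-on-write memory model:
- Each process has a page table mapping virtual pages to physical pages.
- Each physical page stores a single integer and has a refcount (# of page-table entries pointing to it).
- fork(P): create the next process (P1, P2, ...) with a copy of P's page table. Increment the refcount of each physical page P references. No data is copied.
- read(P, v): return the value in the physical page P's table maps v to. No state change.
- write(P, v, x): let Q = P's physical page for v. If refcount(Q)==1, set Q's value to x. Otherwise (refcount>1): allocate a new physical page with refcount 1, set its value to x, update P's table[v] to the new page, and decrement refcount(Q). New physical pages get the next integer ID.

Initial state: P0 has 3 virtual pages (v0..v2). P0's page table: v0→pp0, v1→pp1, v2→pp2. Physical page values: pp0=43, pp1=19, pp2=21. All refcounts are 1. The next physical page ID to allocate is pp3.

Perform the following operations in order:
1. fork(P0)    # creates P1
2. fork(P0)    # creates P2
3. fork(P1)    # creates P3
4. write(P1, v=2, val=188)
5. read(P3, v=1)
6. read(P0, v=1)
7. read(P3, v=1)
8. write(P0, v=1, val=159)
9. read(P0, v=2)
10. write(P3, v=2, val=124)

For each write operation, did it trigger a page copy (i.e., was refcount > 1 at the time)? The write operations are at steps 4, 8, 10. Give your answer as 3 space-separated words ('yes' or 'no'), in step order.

Op 1: fork(P0) -> P1. 3 ppages; refcounts: pp0:2 pp1:2 pp2:2
Op 2: fork(P0) -> P2. 3 ppages; refcounts: pp0:3 pp1:3 pp2:3
Op 3: fork(P1) -> P3. 3 ppages; refcounts: pp0:4 pp1:4 pp2:4
Op 4: write(P1, v2, 188). refcount(pp2)=4>1 -> COPY to pp3. 4 ppages; refcounts: pp0:4 pp1:4 pp2:3 pp3:1
Op 5: read(P3, v1) -> 19. No state change.
Op 6: read(P0, v1) -> 19. No state change.
Op 7: read(P3, v1) -> 19. No state change.
Op 8: write(P0, v1, 159). refcount(pp1)=4>1 -> COPY to pp4. 5 ppages; refcounts: pp0:4 pp1:3 pp2:3 pp3:1 pp4:1
Op 9: read(P0, v2) -> 21. No state change.
Op 10: write(P3, v2, 124). refcount(pp2)=3>1 -> COPY to pp5. 6 ppages; refcounts: pp0:4 pp1:3 pp2:2 pp3:1 pp4:1 pp5:1

yes yes yes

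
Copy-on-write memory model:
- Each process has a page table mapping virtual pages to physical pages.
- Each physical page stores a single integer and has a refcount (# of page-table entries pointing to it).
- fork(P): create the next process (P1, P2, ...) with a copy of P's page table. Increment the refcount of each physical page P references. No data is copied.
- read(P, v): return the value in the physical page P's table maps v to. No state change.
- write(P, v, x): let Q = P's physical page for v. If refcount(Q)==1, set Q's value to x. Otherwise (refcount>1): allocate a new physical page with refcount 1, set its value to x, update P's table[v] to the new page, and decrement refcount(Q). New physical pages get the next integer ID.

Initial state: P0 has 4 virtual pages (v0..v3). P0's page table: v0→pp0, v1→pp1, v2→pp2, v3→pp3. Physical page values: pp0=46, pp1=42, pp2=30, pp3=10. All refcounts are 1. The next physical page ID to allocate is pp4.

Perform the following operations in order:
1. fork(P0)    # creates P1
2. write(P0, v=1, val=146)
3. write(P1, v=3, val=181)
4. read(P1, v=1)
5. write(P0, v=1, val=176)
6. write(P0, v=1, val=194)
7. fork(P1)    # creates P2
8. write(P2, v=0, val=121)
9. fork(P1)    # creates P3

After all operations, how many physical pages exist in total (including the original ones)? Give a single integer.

Answer: 7

Derivation:
Op 1: fork(P0) -> P1. 4 ppages; refcounts: pp0:2 pp1:2 pp2:2 pp3:2
Op 2: write(P0, v1, 146). refcount(pp1)=2>1 -> COPY to pp4. 5 ppages; refcounts: pp0:2 pp1:1 pp2:2 pp3:2 pp4:1
Op 3: write(P1, v3, 181). refcount(pp3)=2>1 -> COPY to pp5. 6 ppages; refcounts: pp0:2 pp1:1 pp2:2 pp3:1 pp4:1 pp5:1
Op 4: read(P1, v1) -> 42. No state change.
Op 5: write(P0, v1, 176). refcount(pp4)=1 -> write in place. 6 ppages; refcounts: pp0:2 pp1:1 pp2:2 pp3:1 pp4:1 pp5:1
Op 6: write(P0, v1, 194). refcount(pp4)=1 -> write in place. 6 ppages; refcounts: pp0:2 pp1:1 pp2:2 pp3:1 pp4:1 pp5:1
Op 7: fork(P1) -> P2. 6 ppages; refcounts: pp0:3 pp1:2 pp2:3 pp3:1 pp4:1 pp5:2
Op 8: write(P2, v0, 121). refcount(pp0)=3>1 -> COPY to pp6. 7 ppages; refcounts: pp0:2 pp1:2 pp2:3 pp3:1 pp4:1 pp5:2 pp6:1
Op 9: fork(P1) -> P3. 7 ppages; refcounts: pp0:3 pp1:3 pp2:4 pp3:1 pp4:1 pp5:3 pp6:1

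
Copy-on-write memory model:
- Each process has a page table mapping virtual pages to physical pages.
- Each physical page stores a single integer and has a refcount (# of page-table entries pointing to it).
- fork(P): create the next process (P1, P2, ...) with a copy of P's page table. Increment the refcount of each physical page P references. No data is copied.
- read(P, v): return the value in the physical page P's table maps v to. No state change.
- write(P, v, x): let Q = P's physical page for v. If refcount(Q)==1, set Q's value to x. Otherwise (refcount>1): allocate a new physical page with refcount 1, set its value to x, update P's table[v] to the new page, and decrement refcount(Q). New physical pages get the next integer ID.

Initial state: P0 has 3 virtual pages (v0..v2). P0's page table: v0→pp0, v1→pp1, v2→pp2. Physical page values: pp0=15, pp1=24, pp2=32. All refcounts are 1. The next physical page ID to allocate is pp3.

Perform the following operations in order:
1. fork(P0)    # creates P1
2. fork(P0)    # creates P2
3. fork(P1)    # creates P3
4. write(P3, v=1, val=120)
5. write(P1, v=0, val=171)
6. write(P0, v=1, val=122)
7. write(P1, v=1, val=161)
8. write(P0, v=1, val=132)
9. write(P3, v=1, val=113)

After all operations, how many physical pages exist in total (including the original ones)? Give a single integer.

Op 1: fork(P0) -> P1. 3 ppages; refcounts: pp0:2 pp1:2 pp2:2
Op 2: fork(P0) -> P2. 3 ppages; refcounts: pp0:3 pp1:3 pp2:3
Op 3: fork(P1) -> P3. 3 ppages; refcounts: pp0:4 pp1:4 pp2:4
Op 4: write(P3, v1, 120). refcount(pp1)=4>1 -> COPY to pp3. 4 ppages; refcounts: pp0:4 pp1:3 pp2:4 pp3:1
Op 5: write(P1, v0, 171). refcount(pp0)=4>1 -> COPY to pp4. 5 ppages; refcounts: pp0:3 pp1:3 pp2:4 pp3:1 pp4:1
Op 6: write(P0, v1, 122). refcount(pp1)=3>1 -> COPY to pp5. 6 ppages; refcounts: pp0:3 pp1:2 pp2:4 pp3:1 pp4:1 pp5:1
Op 7: write(P1, v1, 161). refcount(pp1)=2>1 -> COPY to pp6. 7 ppages; refcounts: pp0:3 pp1:1 pp2:4 pp3:1 pp4:1 pp5:1 pp6:1
Op 8: write(P0, v1, 132). refcount(pp5)=1 -> write in place. 7 ppages; refcounts: pp0:3 pp1:1 pp2:4 pp3:1 pp4:1 pp5:1 pp6:1
Op 9: write(P3, v1, 113). refcount(pp3)=1 -> write in place. 7 ppages; refcounts: pp0:3 pp1:1 pp2:4 pp3:1 pp4:1 pp5:1 pp6:1

Answer: 7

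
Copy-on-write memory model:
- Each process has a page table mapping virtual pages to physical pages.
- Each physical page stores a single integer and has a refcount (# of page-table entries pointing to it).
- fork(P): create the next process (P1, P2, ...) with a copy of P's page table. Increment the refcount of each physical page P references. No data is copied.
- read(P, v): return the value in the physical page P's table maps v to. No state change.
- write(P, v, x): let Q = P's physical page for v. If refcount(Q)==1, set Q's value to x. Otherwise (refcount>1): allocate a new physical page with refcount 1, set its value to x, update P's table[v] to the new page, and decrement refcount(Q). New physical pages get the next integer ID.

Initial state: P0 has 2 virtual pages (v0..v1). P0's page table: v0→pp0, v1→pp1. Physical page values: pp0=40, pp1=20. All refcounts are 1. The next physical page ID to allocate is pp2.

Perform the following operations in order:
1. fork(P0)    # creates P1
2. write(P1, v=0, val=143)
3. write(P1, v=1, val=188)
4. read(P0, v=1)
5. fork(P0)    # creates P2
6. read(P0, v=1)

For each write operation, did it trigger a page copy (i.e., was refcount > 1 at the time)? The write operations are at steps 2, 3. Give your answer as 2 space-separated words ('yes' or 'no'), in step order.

Op 1: fork(P0) -> P1. 2 ppages; refcounts: pp0:2 pp1:2
Op 2: write(P1, v0, 143). refcount(pp0)=2>1 -> COPY to pp2. 3 ppages; refcounts: pp0:1 pp1:2 pp2:1
Op 3: write(P1, v1, 188). refcount(pp1)=2>1 -> COPY to pp3. 4 ppages; refcounts: pp0:1 pp1:1 pp2:1 pp3:1
Op 4: read(P0, v1) -> 20. No state change.
Op 5: fork(P0) -> P2. 4 ppages; refcounts: pp0:2 pp1:2 pp2:1 pp3:1
Op 6: read(P0, v1) -> 20. No state change.

yes yes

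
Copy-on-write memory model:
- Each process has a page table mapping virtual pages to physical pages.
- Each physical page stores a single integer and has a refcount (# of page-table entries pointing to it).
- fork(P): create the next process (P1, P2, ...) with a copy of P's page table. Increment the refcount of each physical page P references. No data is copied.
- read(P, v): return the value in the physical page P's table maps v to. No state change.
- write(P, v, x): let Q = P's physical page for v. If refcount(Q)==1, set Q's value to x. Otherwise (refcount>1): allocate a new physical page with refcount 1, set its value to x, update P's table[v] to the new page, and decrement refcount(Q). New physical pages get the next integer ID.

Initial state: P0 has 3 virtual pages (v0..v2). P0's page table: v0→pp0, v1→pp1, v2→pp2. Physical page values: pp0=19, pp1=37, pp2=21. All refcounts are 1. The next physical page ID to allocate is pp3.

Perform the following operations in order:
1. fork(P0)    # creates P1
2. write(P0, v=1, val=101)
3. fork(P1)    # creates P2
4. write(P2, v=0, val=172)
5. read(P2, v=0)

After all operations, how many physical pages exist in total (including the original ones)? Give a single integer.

Op 1: fork(P0) -> P1. 3 ppages; refcounts: pp0:2 pp1:2 pp2:2
Op 2: write(P0, v1, 101). refcount(pp1)=2>1 -> COPY to pp3. 4 ppages; refcounts: pp0:2 pp1:1 pp2:2 pp3:1
Op 3: fork(P1) -> P2. 4 ppages; refcounts: pp0:3 pp1:2 pp2:3 pp3:1
Op 4: write(P2, v0, 172). refcount(pp0)=3>1 -> COPY to pp4. 5 ppages; refcounts: pp0:2 pp1:2 pp2:3 pp3:1 pp4:1
Op 5: read(P2, v0) -> 172. No state change.

Answer: 5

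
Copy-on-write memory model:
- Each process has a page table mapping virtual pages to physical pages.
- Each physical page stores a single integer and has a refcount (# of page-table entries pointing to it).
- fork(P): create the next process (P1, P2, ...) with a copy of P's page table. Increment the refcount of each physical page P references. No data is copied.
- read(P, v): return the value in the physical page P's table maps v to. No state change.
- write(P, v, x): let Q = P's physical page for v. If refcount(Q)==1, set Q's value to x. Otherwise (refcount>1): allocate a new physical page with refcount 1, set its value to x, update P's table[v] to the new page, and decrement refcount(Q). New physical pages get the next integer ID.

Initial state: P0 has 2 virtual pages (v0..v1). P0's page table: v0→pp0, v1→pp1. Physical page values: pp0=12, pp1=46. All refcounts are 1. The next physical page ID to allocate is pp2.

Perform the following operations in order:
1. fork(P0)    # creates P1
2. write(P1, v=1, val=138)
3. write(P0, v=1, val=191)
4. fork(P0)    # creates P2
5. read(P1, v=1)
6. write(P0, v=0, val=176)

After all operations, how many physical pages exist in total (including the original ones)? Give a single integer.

Op 1: fork(P0) -> P1. 2 ppages; refcounts: pp0:2 pp1:2
Op 2: write(P1, v1, 138). refcount(pp1)=2>1 -> COPY to pp2. 3 ppages; refcounts: pp0:2 pp1:1 pp2:1
Op 3: write(P0, v1, 191). refcount(pp1)=1 -> write in place. 3 ppages; refcounts: pp0:2 pp1:1 pp2:1
Op 4: fork(P0) -> P2. 3 ppages; refcounts: pp0:3 pp1:2 pp2:1
Op 5: read(P1, v1) -> 138. No state change.
Op 6: write(P0, v0, 176). refcount(pp0)=3>1 -> COPY to pp3. 4 ppages; refcounts: pp0:2 pp1:2 pp2:1 pp3:1

Answer: 4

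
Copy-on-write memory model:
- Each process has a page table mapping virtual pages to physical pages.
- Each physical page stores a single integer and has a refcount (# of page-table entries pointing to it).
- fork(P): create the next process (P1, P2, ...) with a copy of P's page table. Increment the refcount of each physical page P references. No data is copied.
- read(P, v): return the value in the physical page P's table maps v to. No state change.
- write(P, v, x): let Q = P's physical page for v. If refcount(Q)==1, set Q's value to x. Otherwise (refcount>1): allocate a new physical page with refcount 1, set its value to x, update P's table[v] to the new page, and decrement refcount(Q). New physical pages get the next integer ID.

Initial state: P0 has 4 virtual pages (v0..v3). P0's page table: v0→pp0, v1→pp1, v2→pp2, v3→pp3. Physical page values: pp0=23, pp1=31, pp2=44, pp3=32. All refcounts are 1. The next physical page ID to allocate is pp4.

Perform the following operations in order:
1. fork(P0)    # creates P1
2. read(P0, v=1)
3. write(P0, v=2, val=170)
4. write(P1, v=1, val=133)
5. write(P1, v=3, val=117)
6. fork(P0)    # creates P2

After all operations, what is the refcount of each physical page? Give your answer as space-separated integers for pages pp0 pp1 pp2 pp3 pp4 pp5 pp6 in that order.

Answer: 3 2 1 2 2 1 1

Derivation:
Op 1: fork(P0) -> P1. 4 ppages; refcounts: pp0:2 pp1:2 pp2:2 pp3:2
Op 2: read(P0, v1) -> 31. No state change.
Op 3: write(P0, v2, 170). refcount(pp2)=2>1 -> COPY to pp4. 5 ppages; refcounts: pp0:2 pp1:2 pp2:1 pp3:2 pp4:1
Op 4: write(P1, v1, 133). refcount(pp1)=2>1 -> COPY to pp5. 6 ppages; refcounts: pp0:2 pp1:1 pp2:1 pp3:2 pp4:1 pp5:1
Op 5: write(P1, v3, 117). refcount(pp3)=2>1 -> COPY to pp6. 7 ppages; refcounts: pp0:2 pp1:1 pp2:1 pp3:1 pp4:1 pp5:1 pp6:1
Op 6: fork(P0) -> P2. 7 ppages; refcounts: pp0:3 pp1:2 pp2:1 pp3:2 pp4:2 pp5:1 pp6:1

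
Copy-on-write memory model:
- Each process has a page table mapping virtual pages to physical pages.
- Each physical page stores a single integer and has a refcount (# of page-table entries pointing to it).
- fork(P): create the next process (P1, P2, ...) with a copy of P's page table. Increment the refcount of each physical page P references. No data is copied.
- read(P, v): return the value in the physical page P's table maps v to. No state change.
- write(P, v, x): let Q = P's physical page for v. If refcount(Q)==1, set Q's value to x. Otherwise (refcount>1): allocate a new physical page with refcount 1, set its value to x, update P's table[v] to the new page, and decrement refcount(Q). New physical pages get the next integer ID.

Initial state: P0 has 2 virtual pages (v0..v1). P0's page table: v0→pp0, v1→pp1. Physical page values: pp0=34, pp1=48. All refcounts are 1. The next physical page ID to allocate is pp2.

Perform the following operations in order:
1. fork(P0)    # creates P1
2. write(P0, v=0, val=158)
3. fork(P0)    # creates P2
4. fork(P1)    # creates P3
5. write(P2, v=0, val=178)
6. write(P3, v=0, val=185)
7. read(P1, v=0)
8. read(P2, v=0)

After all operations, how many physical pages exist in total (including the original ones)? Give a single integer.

Answer: 5

Derivation:
Op 1: fork(P0) -> P1. 2 ppages; refcounts: pp0:2 pp1:2
Op 2: write(P0, v0, 158). refcount(pp0)=2>1 -> COPY to pp2. 3 ppages; refcounts: pp0:1 pp1:2 pp2:1
Op 3: fork(P0) -> P2. 3 ppages; refcounts: pp0:1 pp1:3 pp2:2
Op 4: fork(P1) -> P3. 3 ppages; refcounts: pp0:2 pp1:4 pp2:2
Op 5: write(P2, v0, 178). refcount(pp2)=2>1 -> COPY to pp3. 4 ppages; refcounts: pp0:2 pp1:4 pp2:1 pp3:1
Op 6: write(P3, v0, 185). refcount(pp0)=2>1 -> COPY to pp4. 5 ppages; refcounts: pp0:1 pp1:4 pp2:1 pp3:1 pp4:1
Op 7: read(P1, v0) -> 34. No state change.
Op 8: read(P2, v0) -> 178. No state change.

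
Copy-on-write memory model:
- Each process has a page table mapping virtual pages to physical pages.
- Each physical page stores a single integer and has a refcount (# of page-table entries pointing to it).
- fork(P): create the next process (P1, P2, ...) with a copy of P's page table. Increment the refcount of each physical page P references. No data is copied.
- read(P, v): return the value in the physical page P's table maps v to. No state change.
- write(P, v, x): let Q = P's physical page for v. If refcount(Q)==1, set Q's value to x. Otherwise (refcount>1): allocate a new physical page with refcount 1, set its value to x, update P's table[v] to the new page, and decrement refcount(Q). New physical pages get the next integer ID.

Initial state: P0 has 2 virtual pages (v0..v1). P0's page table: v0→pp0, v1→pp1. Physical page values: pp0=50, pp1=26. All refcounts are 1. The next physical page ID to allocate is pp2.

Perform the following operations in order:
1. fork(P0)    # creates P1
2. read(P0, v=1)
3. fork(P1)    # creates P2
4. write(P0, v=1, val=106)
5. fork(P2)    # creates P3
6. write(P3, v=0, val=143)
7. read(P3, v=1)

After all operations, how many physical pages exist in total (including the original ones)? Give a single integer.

Op 1: fork(P0) -> P1. 2 ppages; refcounts: pp0:2 pp1:2
Op 2: read(P0, v1) -> 26. No state change.
Op 3: fork(P1) -> P2. 2 ppages; refcounts: pp0:3 pp1:3
Op 4: write(P0, v1, 106). refcount(pp1)=3>1 -> COPY to pp2. 3 ppages; refcounts: pp0:3 pp1:2 pp2:1
Op 5: fork(P2) -> P3. 3 ppages; refcounts: pp0:4 pp1:3 pp2:1
Op 6: write(P3, v0, 143). refcount(pp0)=4>1 -> COPY to pp3. 4 ppages; refcounts: pp0:3 pp1:3 pp2:1 pp3:1
Op 7: read(P3, v1) -> 26. No state change.

Answer: 4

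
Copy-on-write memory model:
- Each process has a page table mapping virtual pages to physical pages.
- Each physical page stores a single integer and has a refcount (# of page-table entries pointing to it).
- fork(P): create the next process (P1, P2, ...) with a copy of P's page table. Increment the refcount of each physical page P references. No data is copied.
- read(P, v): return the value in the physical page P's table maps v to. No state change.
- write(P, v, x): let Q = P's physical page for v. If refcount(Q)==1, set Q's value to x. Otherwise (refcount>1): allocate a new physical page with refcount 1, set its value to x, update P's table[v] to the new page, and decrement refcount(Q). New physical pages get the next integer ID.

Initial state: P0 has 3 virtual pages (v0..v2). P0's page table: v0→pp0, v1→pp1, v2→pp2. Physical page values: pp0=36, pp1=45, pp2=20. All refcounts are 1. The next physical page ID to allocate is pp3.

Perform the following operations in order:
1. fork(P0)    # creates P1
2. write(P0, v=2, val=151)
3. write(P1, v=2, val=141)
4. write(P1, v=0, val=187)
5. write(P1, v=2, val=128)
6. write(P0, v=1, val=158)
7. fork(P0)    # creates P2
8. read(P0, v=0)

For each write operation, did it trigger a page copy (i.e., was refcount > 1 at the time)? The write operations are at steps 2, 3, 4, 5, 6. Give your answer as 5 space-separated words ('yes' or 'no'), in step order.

Op 1: fork(P0) -> P1. 3 ppages; refcounts: pp0:2 pp1:2 pp2:2
Op 2: write(P0, v2, 151). refcount(pp2)=2>1 -> COPY to pp3. 4 ppages; refcounts: pp0:2 pp1:2 pp2:1 pp3:1
Op 3: write(P1, v2, 141). refcount(pp2)=1 -> write in place. 4 ppages; refcounts: pp0:2 pp1:2 pp2:1 pp3:1
Op 4: write(P1, v0, 187). refcount(pp0)=2>1 -> COPY to pp4. 5 ppages; refcounts: pp0:1 pp1:2 pp2:1 pp3:1 pp4:1
Op 5: write(P1, v2, 128). refcount(pp2)=1 -> write in place. 5 ppages; refcounts: pp0:1 pp1:2 pp2:1 pp3:1 pp4:1
Op 6: write(P0, v1, 158). refcount(pp1)=2>1 -> COPY to pp5. 6 ppages; refcounts: pp0:1 pp1:1 pp2:1 pp3:1 pp4:1 pp5:1
Op 7: fork(P0) -> P2. 6 ppages; refcounts: pp0:2 pp1:1 pp2:1 pp3:2 pp4:1 pp5:2
Op 8: read(P0, v0) -> 36. No state change.

yes no yes no yes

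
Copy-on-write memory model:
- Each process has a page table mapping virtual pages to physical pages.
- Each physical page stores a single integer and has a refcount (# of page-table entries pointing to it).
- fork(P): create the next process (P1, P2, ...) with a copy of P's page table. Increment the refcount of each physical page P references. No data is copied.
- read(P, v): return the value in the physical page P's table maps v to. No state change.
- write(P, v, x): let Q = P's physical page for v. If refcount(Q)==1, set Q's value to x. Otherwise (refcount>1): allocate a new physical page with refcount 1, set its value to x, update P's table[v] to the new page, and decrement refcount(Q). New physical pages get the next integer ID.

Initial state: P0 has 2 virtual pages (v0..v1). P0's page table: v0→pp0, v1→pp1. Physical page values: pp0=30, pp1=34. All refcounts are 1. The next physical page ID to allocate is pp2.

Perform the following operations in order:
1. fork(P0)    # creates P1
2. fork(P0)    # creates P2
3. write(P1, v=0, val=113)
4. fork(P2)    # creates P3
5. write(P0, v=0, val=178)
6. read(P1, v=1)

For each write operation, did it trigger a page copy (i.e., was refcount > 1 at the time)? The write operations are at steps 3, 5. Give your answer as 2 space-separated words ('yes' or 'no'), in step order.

Op 1: fork(P0) -> P1. 2 ppages; refcounts: pp0:2 pp1:2
Op 2: fork(P0) -> P2. 2 ppages; refcounts: pp0:3 pp1:3
Op 3: write(P1, v0, 113). refcount(pp0)=3>1 -> COPY to pp2. 3 ppages; refcounts: pp0:2 pp1:3 pp2:1
Op 4: fork(P2) -> P3. 3 ppages; refcounts: pp0:3 pp1:4 pp2:1
Op 5: write(P0, v0, 178). refcount(pp0)=3>1 -> COPY to pp3. 4 ppages; refcounts: pp0:2 pp1:4 pp2:1 pp3:1
Op 6: read(P1, v1) -> 34. No state change.

yes yes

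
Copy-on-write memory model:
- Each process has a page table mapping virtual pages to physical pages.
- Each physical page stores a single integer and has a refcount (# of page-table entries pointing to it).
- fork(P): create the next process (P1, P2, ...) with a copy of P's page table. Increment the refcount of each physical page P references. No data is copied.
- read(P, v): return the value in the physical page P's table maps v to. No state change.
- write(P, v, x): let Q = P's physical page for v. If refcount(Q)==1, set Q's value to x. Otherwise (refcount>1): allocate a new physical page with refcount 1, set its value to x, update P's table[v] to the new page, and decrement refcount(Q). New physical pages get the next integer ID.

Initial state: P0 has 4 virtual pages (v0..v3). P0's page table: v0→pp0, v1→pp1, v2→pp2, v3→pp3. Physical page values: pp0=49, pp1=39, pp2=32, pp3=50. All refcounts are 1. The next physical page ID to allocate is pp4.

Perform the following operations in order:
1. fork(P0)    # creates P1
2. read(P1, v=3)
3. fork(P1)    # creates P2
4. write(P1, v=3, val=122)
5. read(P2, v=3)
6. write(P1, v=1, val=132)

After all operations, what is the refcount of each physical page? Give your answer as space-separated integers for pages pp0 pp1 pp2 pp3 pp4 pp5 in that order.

Op 1: fork(P0) -> P1. 4 ppages; refcounts: pp0:2 pp1:2 pp2:2 pp3:2
Op 2: read(P1, v3) -> 50. No state change.
Op 3: fork(P1) -> P2. 4 ppages; refcounts: pp0:3 pp1:3 pp2:3 pp3:3
Op 4: write(P1, v3, 122). refcount(pp3)=3>1 -> COPY to pp4. 5 ppages; refcounts: pp0:3 pp1:3 pp2:3 pp3:2 pp4:1
Op 5: read(P2, v3) -> 50. No state change.
Op 6: write(P1, v1, 132). refcount(pp1)=3>1 -> COPY to pp5. 6 ppages; refcounts: pp0:3 pp1:2 pp2:3 pp3:2 pp4:1 pp5:1

Answer: 3 2 3 2 1 1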